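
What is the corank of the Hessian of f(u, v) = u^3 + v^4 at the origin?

Hessian at 0 has rank 0.

2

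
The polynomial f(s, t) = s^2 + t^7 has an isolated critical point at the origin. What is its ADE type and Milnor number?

Type A_{6}, Milnor number mu = 6.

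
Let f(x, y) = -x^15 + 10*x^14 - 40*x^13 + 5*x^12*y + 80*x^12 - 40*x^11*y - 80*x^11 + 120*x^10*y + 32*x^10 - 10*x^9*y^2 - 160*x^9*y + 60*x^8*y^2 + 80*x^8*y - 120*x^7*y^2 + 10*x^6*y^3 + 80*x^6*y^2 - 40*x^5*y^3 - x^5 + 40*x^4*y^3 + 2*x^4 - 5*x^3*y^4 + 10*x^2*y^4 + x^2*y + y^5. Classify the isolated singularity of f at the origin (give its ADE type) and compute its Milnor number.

The Hessian of f at 0 has rank 0. Corank 2; j^3 = x^2*y has shape L^2 M (L != M), so D-series; mu = 6 gives D_6.

Type D6, Milnor number mu = 6.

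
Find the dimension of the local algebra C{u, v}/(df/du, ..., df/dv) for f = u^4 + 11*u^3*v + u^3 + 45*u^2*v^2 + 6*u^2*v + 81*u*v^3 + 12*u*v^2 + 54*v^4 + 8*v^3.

7

The Hessian of f at 0 has rank 0. Corank 2; j^3 = (u + 2*v)^3 is a perfect cube, so E-series; the 4-jet and mu = 7 give E_7.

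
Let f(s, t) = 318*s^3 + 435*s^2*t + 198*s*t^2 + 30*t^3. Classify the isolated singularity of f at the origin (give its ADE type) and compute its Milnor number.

Type D_{4}, Milnor number mu = 4.

The Hessian of f at 0 is [[0, 0], [0, 0]] with rank 0, so corank 2. A Groebner basis of the Jacobian ideal J(f) in C{s,t} is {t^3, s^2 - 6*t^2/37, s*t + 15*t^2/37}; counting standard monomials gives mu = 4. Corank 2; j^3 = 3*(2*s + t)*(53*s^2 + 46*s*t + 10*t^2) splits into three distinct lines over C (the quadratic factor has nonzero discriminant), so D_4.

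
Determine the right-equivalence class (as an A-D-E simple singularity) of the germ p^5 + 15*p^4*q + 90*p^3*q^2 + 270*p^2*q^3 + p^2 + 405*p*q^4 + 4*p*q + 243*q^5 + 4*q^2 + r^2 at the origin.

The Hessian of f at 0 is [[2, 4, 0], [4, 8, 0], [0, 0, 2]] with rank 2, so corank 1. A Groebner basis of the Jacobian ideal J(f) in C{p,q,r} is {q^4, p + 2*q, r}; counting standard monomials gives mu = 4. Corank 1: A-series; mu = 4 gives A_4.

A_4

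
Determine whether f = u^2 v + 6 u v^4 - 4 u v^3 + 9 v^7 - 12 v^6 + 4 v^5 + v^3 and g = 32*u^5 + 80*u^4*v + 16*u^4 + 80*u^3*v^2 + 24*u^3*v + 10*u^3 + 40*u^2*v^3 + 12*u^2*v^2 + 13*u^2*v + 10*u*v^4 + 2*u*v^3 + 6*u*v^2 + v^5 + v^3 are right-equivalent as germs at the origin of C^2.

The Hessian of f at 0 has rank 0. Corank 2; j^3 = v*(u^2 + v^2) splits into three distinct lines over C (the quadratic factor has nonzero discriminant), so D_4. The Hessian of g at 0 has rank 0. Corank 2; j^3 = (2*u + v)*(5*u^2 + 4*u*v + v^2) splits into three distinct lines over C (the quadratic factor has nonzero discriminant), so D_4. Both have type D_4, hence right-equivalent.

Yes.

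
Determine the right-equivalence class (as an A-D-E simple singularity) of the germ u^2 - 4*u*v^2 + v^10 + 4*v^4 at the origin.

The Hessian of f at 0 has rank 1. Corank 1: A-series; mu = 9 gives A_9.

A_{9}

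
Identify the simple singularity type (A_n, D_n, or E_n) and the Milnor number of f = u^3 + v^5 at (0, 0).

Type E_{8}, Milnor number mu = 8.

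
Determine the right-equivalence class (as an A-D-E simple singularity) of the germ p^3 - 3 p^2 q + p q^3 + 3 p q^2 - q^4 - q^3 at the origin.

E7

The Hessian of f at 0 has rank 0. Corank 2; j^3 = (p - q)^3 is a perfect cube, so E-series; the 4-jet and mu = 7 give E_7.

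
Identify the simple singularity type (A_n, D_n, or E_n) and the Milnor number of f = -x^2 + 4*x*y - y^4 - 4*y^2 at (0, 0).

The Hessian of f at 0 has rank 1. Corank 1: A-series; mu = 3 gives A_3.

Type A_3, Milnor number mu = 3.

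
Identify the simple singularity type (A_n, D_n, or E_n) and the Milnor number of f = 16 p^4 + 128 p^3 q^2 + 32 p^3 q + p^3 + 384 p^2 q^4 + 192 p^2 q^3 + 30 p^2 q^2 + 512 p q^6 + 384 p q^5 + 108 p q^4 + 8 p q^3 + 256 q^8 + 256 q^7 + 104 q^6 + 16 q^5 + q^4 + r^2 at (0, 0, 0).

Type E_6, Milnor number mu = 6.

The Hessian of f at 0 is [[0, 0, 0], [0, 0, 0], [0, 0, 2]] with rank 1, so corank 2. A Groebner basis of the Jacobian ideal J(f) in C{p,q,r} is {p^3, p^2*q, p^2/4 + p*q^2, -3*p^2/2 + q^3, r}; counting standard monomials gives mu = 6. Corank 2; j^3 = p^3 is a perfect cube, so E-series; the 4-jet and mu = 6 give E_6.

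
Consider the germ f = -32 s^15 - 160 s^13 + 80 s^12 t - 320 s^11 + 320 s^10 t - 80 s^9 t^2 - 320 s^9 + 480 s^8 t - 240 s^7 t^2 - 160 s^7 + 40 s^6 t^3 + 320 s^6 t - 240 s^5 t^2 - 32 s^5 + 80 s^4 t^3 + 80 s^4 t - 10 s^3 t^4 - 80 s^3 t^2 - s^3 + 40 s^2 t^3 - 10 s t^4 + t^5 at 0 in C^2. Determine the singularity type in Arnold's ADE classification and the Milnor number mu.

Type E8, Milnor number mu = 8.

The Hessian of f at 0 is [[0, 0], [0, 0]] with rank 0, so corank 2. A Groebner basis of the Jacobian ideal J(f) in C{s,t} is {t^5, s*t^3 - t^4/8, s^2}; counting standard monomials gives mu = 8. Corank 2; j^3 = -s^3 is a perfect cube, so E-series; the 5-jet and mu = 8 give E_8.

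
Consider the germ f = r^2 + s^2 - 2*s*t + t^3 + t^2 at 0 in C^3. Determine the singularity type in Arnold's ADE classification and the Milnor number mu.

Type A_{2}, Milnor number mu = 2.

The Hessian of f at 0 has rank 2. Corank 1: A-series; mu = 2 gives A_2.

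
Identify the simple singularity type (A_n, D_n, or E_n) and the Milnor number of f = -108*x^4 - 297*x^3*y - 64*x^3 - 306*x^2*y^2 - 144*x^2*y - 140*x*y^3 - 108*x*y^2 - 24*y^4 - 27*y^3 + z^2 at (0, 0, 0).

Type E7, Milnor number mu = 7.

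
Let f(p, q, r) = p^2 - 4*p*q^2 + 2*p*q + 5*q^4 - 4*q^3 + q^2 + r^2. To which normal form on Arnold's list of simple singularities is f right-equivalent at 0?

A_3

The Hessian of f at 0 has rank 2. Corank 1: A-series; mu = 3 gives A_3.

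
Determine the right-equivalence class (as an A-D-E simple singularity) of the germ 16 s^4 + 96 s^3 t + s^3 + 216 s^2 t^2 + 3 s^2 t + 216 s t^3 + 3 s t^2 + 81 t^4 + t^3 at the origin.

E6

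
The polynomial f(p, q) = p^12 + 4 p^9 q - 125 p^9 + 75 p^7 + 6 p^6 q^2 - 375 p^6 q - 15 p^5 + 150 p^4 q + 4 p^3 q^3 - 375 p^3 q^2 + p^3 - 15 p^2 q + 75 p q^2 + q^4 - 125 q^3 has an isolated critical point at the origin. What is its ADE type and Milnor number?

Type E_{6}, Milnor number mu = 6.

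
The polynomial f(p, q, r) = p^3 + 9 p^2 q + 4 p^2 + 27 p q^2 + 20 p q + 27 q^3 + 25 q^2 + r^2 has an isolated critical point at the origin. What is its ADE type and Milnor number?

Type A2, Milnor number mu = 2.

The Hessian of f at 0 is [[8, 20, 0], [20, 50, 0], [0, 0, 2]] with rank 2, so corank 1. A Groebner basis of the Jacobian ideal J(f) in C{p,q,r} is {q^2, p + 5*q/2, r}; counting standard monomials gives mu = 2. Corank 1: A-series; mu = 2 gives A_2.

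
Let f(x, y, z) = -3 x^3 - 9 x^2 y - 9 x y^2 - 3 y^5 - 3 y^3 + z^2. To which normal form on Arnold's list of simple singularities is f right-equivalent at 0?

The Hessian of f at 0 has rank 1. Corank 2; j^3 = -3*(x + y)^3 is a perfect cube, so E-series; the 5-jet and mu = 8 give E_8.

E_{8}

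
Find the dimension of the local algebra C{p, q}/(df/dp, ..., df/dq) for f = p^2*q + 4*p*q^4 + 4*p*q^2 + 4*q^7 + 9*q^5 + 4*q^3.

6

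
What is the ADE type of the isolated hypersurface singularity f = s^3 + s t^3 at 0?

E_{7}

The Hessian of f at 0 has rank 0. Corank 2; j^3 = s^3 is a perfect cube, so E-series; the 4-jet and mu = 7 give E_7.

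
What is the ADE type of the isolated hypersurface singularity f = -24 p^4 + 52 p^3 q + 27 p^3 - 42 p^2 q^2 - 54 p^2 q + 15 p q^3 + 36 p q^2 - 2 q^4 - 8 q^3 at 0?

The Hessian of f at 0 has rank 0. Corank 2; j^3 = (3*p - 2*q)^3 is a perfect cube, so E-series; the 4-jet and mu = 7 give E_7.

E_{7}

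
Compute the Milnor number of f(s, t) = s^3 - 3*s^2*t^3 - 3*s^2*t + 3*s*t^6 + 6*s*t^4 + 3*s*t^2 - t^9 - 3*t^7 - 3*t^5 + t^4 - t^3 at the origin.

6

The Hessian of f at 0 is [[0, 0], [0, 0]] with rank 0, so corank 2. A Groebner basis of the Jacobian ideal J(f) in C{s,t} is {t^3, s^2 - 2*s*t + t^2}; counting standard monomials gives mu = 6. Corank 2; j^3 = (s - t)^3 is a perfect cube, so E-series; the 4-jet and mu = 6 give E_6.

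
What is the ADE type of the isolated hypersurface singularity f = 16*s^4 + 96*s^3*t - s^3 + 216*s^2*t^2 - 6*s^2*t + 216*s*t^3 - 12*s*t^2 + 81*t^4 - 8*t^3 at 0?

E_{6}

The Hessian of f at 0 has rank 0. Corank 2; j^3 = -(s + 2*t)^3 is a perfect cube, so E-series; the 4-jet and mu = 6 give E_6.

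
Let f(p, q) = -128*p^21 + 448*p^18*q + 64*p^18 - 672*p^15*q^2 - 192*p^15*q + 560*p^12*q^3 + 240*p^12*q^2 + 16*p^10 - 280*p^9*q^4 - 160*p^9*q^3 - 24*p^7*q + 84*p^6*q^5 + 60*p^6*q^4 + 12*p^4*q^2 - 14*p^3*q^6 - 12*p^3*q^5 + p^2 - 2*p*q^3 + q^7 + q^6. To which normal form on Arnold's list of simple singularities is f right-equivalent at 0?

A6

The Hessian of f at 0 has rank 1. Corank 1: A-series; mu = 6 gives A_6.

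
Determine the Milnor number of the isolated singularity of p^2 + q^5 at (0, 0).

4

The Hessian of f at 0 has rank 1. Corank 1: A-series; mu = 4 gives A_4.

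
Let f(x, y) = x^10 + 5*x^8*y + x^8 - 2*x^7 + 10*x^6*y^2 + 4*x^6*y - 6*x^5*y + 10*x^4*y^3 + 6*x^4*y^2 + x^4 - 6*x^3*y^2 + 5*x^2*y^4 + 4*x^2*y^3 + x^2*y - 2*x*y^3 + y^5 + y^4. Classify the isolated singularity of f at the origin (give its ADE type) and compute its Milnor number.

The Hessian of f at 0 is [[0, 0], [0, 0]] with rank 0, so corank 2. A Groebner basis of the Jacobian ideal J(f) in C{x,y} is {x*y^2, -x*y + y^3, x^2 + 4*x*y}; counting standard monomials gives mu = 5. Corank 2; j^3 = x^2*y has shape L^2 M (L != M), so D-series; mu = 5 gives D_5.

Type D_{5}, Milnor number mu = 5.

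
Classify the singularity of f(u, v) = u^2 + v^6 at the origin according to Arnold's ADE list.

The Hessian of f at 0 has rank 1. Corank 1: A-series; mu = 5 gives A_5.

A_{5}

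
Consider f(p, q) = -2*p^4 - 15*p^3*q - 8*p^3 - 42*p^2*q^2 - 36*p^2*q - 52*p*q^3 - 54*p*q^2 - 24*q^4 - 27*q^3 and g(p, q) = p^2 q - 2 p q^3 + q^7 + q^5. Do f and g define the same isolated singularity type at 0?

No.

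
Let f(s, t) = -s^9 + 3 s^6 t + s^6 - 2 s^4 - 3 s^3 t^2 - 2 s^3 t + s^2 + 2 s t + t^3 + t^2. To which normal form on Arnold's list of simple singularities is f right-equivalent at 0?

The Hessian of f at 0 has rank 1. Corank 1: A-series; mu = 2 gives A_2.

A_2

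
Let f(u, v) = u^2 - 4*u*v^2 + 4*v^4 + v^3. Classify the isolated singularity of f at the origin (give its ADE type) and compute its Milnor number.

Type A2, Milnor number mu = 2.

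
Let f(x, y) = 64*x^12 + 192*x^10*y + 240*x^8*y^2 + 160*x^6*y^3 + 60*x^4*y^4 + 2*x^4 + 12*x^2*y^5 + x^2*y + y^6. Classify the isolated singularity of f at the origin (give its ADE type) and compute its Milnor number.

The Hessian of f at 0 has rank 0. Corank 2; j^3 = x^2*y has shape L^2 M (L != M), so D-series; mu = 7 gives D_7.

Type D_7, Milnor number mu = 7.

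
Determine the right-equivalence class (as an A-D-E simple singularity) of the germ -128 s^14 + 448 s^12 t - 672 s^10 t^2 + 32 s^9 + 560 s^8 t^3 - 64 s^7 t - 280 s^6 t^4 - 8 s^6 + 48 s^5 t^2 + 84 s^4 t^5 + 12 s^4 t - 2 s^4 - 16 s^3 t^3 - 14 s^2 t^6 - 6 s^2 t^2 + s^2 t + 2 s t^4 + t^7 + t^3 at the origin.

D_4

The Hessian of f at 0 has rank 0. Corank 2; j^3 = t*(s^2 + t^2) splits into three distinct lines over C (the quadratic factor has nonzero discriminant), so D_4.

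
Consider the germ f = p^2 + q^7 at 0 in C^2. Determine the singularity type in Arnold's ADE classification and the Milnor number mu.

Type A6, Milnor number mu = 6.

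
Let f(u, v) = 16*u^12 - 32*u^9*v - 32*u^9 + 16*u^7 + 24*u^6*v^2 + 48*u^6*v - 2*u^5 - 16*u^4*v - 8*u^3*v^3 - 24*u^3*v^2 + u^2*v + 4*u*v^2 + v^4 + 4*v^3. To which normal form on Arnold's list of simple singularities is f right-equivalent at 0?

D_{5}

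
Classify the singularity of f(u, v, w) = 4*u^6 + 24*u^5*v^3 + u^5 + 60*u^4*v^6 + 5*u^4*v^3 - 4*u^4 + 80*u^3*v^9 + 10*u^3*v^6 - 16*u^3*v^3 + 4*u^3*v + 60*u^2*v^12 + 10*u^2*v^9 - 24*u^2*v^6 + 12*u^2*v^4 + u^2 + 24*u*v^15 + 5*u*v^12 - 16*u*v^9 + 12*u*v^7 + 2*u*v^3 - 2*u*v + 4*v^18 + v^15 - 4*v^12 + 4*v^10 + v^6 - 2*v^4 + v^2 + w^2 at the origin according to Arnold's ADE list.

A_{4}

The Hessian of f at 0 is [[2, -2, 0], [-2, 2, 0], [0, 0, 2]] with rank 2, so corank 1. A Groebner basis of the Jacobian ideal J(f) in C{u,v,w} is {-u + v^3 + v, u^2 - v^2, u*v - v^2, w}; counting standard monomials gives mu = 4. Corank 1: A-series; mu = 4 gives A_4.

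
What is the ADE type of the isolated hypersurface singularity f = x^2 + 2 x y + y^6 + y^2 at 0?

A_5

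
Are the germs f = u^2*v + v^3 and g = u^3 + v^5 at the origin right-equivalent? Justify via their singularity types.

No.

The Hessian of f at 0 has rank 0. Corank 2; j^3 = v*(u^2 + v^2) splits into three distinct lines over C (the quadratic factor has nonzero discriminant), so D_4. The Hessian of g at 0 has rank 0. Corank 2; j^3 = u^3 is a perfect cube, so E-series; the 5-jet and mu = 8 give E_8. f is D_4 but g is E_8, hence not right-equivalent.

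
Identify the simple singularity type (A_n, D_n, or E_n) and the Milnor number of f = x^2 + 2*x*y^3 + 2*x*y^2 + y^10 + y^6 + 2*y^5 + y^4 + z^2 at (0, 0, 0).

Type A_9, Milnor number mu = 9.

The Hessian of f at 0 has rank 2. Corank 1: A-series; mu = 9 gives A_9.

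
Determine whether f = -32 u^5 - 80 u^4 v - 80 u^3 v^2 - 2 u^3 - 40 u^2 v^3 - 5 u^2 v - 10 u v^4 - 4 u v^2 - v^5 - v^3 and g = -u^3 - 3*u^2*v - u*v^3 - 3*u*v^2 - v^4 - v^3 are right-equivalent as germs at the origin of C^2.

The Hessian of f at 0 is [[0, 0], [0, 0]] with rank 0, so corank 2. A Groebner basis of the Jacobian ideal J(f) in C{u,v} is {u*v/10 + v^4 + v^2/10, u*v^2 + v^3, u^2 + 3*u*v/2 + v^2/2}; counting standard monomials gives mu = 6. Corank 2; j^3 = -(u + v)^2*(2*u + v) has shape L^2 M (L != M), so D-series; mu = 6 gives D_6. The Hessian of g at 0 is [[0, 0], [0, 0]] with rank 0, so corank 2. A Groebner basis of the Jacobian ideal J(g) in C{u,v} is {u^3 + 3*u^2*v + 6*u^2 + 12*u*v + 6*v^2, -3*u^2 + u*v^2 - 6*u*v - 3*v^2, 3*u^2 + 6*u*v + v^3 + 3*v^2}; counting standard monomials gives mu = 7. Corank 2; j^3 = -(u + v)^3 is a perfect cube, so E-series; the 4-jet and mu = 7 give E_7. f is D_6 but g is E_7, hence not right-equivalent.

No.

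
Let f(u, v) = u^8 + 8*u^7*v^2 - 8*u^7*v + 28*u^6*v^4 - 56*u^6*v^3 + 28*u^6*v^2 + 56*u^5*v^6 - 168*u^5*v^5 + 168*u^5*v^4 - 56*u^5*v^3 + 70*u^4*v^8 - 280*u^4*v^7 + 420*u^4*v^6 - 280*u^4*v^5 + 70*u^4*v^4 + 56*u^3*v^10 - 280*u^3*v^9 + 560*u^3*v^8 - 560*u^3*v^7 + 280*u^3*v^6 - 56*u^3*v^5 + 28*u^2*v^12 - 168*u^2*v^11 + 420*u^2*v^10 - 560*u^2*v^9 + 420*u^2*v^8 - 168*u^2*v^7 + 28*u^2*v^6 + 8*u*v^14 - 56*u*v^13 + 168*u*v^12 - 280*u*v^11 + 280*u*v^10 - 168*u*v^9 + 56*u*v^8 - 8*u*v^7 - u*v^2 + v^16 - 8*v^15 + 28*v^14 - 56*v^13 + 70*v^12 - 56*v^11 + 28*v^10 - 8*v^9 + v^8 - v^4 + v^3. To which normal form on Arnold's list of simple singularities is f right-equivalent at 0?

D_9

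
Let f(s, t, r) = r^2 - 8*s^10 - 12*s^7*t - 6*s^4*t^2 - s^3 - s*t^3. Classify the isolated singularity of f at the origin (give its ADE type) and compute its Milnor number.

The Hessian of f at 0 has rank 1. Corank 2; j^3 = -s^3 is a perfect cube, so E-series; the 4-jet and mu = 7 give E_7.

Type E7, Milnor number mu = 7.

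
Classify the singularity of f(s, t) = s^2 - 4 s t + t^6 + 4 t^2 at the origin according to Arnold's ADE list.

A_5

The Hessian of f at 0 has rank 1. Corank 1: A-series; mu = 5 gives A_5.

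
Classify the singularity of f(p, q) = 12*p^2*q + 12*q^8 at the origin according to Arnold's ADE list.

The Hessian of f at 0 has rank 0. Corank 2; j^3 = 12*p^2*q has shape L^2 M (L != M), so D-series; mu = 9 gives D_9.

D9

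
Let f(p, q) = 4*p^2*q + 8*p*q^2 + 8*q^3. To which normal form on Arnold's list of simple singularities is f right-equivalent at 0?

D4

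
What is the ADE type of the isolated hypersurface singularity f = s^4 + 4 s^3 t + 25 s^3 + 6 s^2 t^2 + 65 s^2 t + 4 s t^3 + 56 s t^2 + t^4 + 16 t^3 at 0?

D5

The Hessian of f at 0 is [[0, 0], [0, 0]] with rank 0, so corank 2. A Groebner basis of the Jacobian ideal J(f) in C{s,t} is {s*t^2 + 125*s*t + 100*t^2, -625*s*t/4 + t^3 - 125*t^2, s^2 + 9*s*t/5 + 4*t^2/5}; counting standard monomials gives mu = 5. Corank 2; j^3 = (s + t)*(5*s + 4*t)^2 has shape L^2 M (L != M), so D-series; mu = 5 gives D_5.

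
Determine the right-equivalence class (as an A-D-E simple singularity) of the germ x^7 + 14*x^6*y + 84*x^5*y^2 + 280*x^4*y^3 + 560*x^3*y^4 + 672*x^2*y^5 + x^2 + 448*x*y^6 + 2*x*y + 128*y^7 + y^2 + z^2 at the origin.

The Hessian of f at 0 is [[2, 2, 0], [2, 2, 0], [0, 0, 2]] with rank 2, so corank 1. A Groebner basis of the Jacobian ideal J(f) in C{x,y,z} is {y^6, x + y, z}; counting standard monomials gives mu = 6. Corank 1: A-series; mu = 6 gives A_6.

A_{6}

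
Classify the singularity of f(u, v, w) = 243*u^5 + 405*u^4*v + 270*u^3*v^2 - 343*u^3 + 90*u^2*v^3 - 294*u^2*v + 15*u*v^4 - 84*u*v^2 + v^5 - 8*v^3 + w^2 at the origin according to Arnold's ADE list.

E8

The Hessian of f at 0 is [[0, 0, 0], [0, 0, 0], [0, 0, 2]] with rank 1, so corank 2. A Groebner basis of the Jacobian ideal J(f) in C{u,v,w} is {v^5, u*v^3 + 25*v^4/84, u^2 + 4*u*v/7 + 4*v^2/49, w}; counting standard monomials gives mu = 8. Corank 2; j^3 = -(7*u + 2*v)^3 is a perfect cube, so E-series; the 5-jet and mu = 8 give E_8.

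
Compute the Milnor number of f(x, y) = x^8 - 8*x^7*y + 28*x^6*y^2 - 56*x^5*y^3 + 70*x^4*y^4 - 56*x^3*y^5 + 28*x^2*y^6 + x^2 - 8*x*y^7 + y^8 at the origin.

7

The Hessian of f at 0 has rank 1. Corank 1: A-series; mu = 7 gives A_7.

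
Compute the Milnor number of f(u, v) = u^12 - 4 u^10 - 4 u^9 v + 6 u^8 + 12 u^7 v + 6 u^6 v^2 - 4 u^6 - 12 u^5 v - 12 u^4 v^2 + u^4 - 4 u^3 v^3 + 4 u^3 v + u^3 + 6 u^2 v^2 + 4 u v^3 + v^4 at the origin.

The Hessian of f at 0 has rank 0. Corank 2; j^3 = u^3 is a perfect cube, so E-series; the 4-jet and mu = 6 give E_6.

6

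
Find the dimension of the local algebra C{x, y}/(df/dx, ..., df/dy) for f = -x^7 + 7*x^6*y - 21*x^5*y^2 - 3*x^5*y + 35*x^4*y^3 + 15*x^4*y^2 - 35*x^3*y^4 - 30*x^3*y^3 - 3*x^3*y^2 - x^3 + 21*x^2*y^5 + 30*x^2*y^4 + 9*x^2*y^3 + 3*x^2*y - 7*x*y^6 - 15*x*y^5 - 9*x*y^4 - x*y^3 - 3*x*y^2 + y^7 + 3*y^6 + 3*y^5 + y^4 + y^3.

The Hessian of f at 0 has rank 0. Corank 2; j^3 = -(x - y)^3 is a perfect cube, so E-series; the 4-jet and mu = 7 give E_7.

7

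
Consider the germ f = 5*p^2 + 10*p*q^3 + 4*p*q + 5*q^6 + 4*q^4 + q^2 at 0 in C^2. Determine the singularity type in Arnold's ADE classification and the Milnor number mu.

The Hessian of f at 0 has rank 2. Corank 0: nondegenerate Morse point, so A_1.

Type A1, Milnor number mu = 1.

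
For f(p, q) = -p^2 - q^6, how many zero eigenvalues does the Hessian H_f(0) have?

1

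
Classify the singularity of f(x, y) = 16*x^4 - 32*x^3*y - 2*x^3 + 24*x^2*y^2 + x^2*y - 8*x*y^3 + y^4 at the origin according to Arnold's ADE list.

The Hessian of f at 0 is [[0, 0], [0, 0]] with rank 0, so corank 2. A Groebner basis of the Jacobian ideal J(f) in C{x,y} is {x*y^2, x*y/8 + y^3, x^2 - x*y/2}; counting standard monomials gives mu = 5. Corank 2; j^3 = -x^2*(2*x - y) has shape L^2 M (L != M), so D-series; mu = 5 gives D_5.

D5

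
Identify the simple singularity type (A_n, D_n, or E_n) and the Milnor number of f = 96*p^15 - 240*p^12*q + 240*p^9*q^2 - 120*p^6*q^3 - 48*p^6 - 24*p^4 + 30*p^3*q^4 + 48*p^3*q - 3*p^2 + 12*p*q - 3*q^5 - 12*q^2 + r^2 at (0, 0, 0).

Type A4, Milnor number mu = 4.

The Hessian of f at 0 has rank 2. Corank 1: A-series; mu = 4 gives A_4.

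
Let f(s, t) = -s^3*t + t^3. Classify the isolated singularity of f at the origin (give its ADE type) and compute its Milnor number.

Type E7, Milnor number mu = 7.

The Hessian of f at 0 has rank 0. Corank 2; j^3 = t^3 is a perfect cube, so E-series; the 4-jet and mu = 7 give E_7.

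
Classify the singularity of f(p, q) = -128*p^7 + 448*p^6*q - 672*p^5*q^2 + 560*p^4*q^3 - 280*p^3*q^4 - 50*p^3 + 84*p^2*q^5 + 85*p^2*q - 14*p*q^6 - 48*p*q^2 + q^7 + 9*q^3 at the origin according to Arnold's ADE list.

D_8

The Hessian of f at 0 has rank 0. Corank 2; j^3 = -(2*p - q)*(5*p - 3*q)^2 has shape L^2 M (L != M), so D-series; mu = 8 gives D_8.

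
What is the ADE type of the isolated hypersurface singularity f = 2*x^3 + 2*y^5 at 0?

E_8

The Hessian of f at 0 has rank 0. Corank 2; j^3 = 2*x^3 is a perfect cube, so E-series; the 5-jet and mu = 8 give E_8.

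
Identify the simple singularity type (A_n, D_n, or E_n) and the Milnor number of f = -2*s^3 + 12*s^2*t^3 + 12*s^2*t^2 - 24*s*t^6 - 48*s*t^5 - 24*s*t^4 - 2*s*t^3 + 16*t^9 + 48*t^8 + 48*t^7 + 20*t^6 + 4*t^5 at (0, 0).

Type E7, Milnor number mu = 7.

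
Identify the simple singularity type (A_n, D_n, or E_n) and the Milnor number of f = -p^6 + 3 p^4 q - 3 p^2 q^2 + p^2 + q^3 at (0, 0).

Type A_{2}, Milnor number mu = 2.

The Hessian of f at 0 has rank 1. Corank 1: A-series; mu = 2 gives A_2.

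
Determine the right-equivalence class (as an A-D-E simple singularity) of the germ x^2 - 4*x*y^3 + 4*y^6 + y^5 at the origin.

The Hessian of f at 0 has rank 1. Corank 1: A-series; mu = 4 gives A_4.

A_{4}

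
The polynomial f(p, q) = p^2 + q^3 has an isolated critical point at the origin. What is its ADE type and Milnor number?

Type A2, Milnor number mu = 2.

The Hessian of f at 0 has rank 1. Corank 1: A-series; mu = 2 gives A_2.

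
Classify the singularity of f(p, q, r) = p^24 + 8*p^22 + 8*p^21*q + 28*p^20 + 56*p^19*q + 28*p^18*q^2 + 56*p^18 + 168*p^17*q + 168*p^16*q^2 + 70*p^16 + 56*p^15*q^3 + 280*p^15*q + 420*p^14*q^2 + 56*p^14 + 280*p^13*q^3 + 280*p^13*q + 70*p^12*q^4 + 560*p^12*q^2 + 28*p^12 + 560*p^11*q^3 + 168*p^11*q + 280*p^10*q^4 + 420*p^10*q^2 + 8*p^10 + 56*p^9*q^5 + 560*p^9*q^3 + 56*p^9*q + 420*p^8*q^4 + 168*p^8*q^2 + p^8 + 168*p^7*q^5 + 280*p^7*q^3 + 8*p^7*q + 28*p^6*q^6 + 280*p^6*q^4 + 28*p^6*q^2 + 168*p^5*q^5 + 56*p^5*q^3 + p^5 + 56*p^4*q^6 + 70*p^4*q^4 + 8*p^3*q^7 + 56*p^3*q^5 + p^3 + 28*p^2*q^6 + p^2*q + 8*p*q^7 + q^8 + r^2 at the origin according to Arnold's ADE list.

The Hessian of f at 0 is [[0, 0, 0], [0, 0, 0], [0, 0, 2]] with rank 1, so corank 2. A Groebner basis of the Jacobian ideal J(f) in C{p,q,r} is {-p*q/8 + q^7, p*q^2, p^2 + p*q, r}; counting standard monomials gives mu = 9. Corank 2; j^3 = p^2*(p + q) has shape L^2 M (L != M), so D-series; mu = 9 gives D_9.

D9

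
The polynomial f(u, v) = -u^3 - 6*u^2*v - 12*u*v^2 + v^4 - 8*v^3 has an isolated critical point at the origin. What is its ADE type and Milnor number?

Type E_{6}, Milnor number mu = 6.

The Hessian of f at 0 has rank 0. Corank 2; j^3 = -(u + 2*v)^3 is a perfect cube, so E-series; the 4-jet and mu = 6 give E_6.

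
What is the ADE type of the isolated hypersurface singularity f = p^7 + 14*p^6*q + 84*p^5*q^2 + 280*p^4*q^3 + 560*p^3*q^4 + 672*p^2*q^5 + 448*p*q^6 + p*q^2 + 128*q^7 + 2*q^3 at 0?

D_{8}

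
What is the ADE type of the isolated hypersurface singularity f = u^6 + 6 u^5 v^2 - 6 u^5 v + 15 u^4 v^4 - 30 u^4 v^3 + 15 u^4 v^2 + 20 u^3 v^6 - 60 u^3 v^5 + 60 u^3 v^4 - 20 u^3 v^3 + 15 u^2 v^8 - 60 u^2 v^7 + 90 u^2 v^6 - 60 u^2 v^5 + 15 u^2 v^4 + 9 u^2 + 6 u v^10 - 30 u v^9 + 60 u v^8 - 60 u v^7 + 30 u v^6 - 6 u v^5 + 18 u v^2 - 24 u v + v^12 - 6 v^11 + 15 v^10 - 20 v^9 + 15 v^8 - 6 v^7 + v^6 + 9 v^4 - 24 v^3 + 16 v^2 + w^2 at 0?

A5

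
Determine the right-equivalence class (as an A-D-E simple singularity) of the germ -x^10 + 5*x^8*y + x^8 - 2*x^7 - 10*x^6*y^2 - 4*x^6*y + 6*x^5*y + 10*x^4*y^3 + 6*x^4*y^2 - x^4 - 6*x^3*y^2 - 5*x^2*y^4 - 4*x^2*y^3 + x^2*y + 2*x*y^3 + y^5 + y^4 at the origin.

D5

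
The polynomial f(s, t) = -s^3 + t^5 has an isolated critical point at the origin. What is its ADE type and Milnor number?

Type E_{8}, Milnor number mu = 8.

The Hessian of f at 0 has rank 0. Corank 2; j^3 = -s^3 is a perfect cube, so E-series; the 5-jet and mu = 8 give E_8.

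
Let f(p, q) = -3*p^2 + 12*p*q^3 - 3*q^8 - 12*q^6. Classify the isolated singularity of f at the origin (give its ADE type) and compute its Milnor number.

The Hessian of f at 0 has rank 1. Corank 1: A-series; mu = 7 gives A_7.

Type A7, Milnor number mu = 7.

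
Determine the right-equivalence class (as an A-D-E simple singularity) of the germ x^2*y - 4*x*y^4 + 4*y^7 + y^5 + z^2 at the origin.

D_6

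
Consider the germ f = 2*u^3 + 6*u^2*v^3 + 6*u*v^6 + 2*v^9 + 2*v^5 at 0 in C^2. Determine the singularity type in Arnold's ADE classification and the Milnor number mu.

Type E_8, Milnor number mu = 8.

The Hessian of f at 0 is [[0, 0], [0, 0]] with rank 0, so corank 2. A Groebner basis of the Jacobian ideal J(f) in C{u,v} is {u^2/2 + u*v^3, v^4, u^3, u^2*v}; counting standard monomials gives mu = 8. Corank 2; j^3 = 2*u^3 is a perfect cube, so E-series; the 5-jet and mu = 8 give E_8.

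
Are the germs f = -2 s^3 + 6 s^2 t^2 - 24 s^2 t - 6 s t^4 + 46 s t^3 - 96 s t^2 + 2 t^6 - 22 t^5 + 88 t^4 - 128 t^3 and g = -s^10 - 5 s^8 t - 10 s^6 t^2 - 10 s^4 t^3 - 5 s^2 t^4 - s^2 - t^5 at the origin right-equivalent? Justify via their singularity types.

No.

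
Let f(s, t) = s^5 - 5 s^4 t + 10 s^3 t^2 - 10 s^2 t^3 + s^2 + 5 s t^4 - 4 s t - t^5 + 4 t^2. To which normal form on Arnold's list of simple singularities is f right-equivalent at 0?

A_{4}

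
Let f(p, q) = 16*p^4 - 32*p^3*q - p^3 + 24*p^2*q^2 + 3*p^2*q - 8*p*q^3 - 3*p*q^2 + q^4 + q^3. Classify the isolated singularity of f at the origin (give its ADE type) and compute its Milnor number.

The Hessian of f at 0 is [[0, 0], [0, 0]] with rank 0, so corank 2. A Groebner basis of the Jacobian ideal J(f) in C{p,q} is {q^4, p*q^2 - 5*q^3/6, p^2 - 2*p*q + q^2}; counting standard monomials gives mu = 6. Corank 2; j^3 = -(p - q)^3 is a perfect cube, so E-series; the 4-jet and mu = 6 give E_6.

Type E6, Milnor number mu = 6.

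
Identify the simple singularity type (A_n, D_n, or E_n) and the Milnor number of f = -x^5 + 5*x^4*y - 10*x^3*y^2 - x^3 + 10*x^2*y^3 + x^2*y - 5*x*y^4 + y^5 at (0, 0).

The Hessian of f at 0 is [[0, 0], [0, 0]] with rank 0, so corank 2. A Groebner basis of the Jacobian ideal J(f) in C{x,y} is {x*y/5 + y^4, x*y^2, x^2 - x*y}; counting standard monomials gives mu = 6. Corank 2; j^3 = -x^2*(x - y) has shape L^2 M (L != M), so D-series; mu = 6 gives D_6.

Type D6, Milnor number mu = 6.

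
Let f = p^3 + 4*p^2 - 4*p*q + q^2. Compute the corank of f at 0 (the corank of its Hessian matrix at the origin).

1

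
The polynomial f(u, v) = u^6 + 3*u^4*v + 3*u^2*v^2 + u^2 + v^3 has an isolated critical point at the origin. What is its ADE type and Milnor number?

Type A_2, Milnor number mu = 2.

The Hessian of f at 0 is [[2, 0], [0, 0]] with rank 1, so corank 1. A Groebner basis of the Jacobian ideal J(f) in C{u,v} is {v^2, u}; counting standard monomials gives mu = 2. Corank 1: A-series; mu = 2 gives A_2.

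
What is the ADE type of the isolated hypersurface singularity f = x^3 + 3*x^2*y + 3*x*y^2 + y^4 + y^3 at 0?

E_{6}

The Hessian of f at 0 has rank 0. Corank 2; j^3 = (x + y)^3 is a perfect cube, so E-series; the 4-jet and mu = 6 give E_6.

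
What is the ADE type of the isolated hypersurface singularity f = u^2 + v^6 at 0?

The Hessian of f at 0 is [[2, 0], [0, 0]] with rank 1, so corank 1. A Groebner basis of the Jacobian ideal J(f) in C{u,v} is {v^5, u}; counting standard monomials gives mu = 5. Corank 1: A-series; mu = 5 gives A_5.

A5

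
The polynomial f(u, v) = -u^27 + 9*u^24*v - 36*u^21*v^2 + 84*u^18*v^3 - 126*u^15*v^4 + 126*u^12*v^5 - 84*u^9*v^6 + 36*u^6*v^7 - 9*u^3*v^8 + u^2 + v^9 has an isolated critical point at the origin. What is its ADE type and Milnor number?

Type A_8, Milnor number mu = 8.

The Hessian of f at 0 is [[2, 0], [0, 0]] with rank 1, so corank 1. A Groebner basis of the Jacobian ideal J(f) in C{u,v} is {v^8, u}; counting standard monomials gives mu = 8. Corank 1: A-series; mu = 8 gives A_8.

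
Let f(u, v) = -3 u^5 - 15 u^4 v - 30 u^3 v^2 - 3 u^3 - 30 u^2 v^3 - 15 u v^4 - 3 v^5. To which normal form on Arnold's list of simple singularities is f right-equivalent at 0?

E8

The Hessian of f at 0 has rank 0. Corank 2; j^3 = -3*u^3 is a perfect cube, so E-series; the 5-jet and mu = 8 give E_8.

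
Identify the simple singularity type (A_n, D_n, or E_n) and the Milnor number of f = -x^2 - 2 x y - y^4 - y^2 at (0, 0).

The Hessian of f at 0 is [[-2, -2], [-2, -2]] with rank 1, so corank 1. A Groebner basis of the Jacobian ideal J(f) in C{x,y} is {y^3, x + y}; counting standard monomials gives mu = 3. Corank 1: A-series; mu = 3 gives A_3.

Type A_{3}, Milnor number mu = 3.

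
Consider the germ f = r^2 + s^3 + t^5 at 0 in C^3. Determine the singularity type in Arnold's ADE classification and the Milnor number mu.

Type E_8, Milnor number mu = 8.

The Hessian of f at 0 has rank 1. Corank 2; j^3 = s^3 is a perfect cube, so E-series; the 5-jet and mu = 8 give E_8.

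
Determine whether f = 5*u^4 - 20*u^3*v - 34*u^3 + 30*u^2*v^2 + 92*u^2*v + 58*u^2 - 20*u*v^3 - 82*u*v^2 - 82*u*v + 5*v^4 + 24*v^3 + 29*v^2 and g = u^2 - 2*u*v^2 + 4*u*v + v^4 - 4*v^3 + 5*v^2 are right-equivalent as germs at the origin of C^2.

The Hessian of f at 0 has rank 2. Corank 0: nondegenerate Morse point, so A_1. The Hessian of g at 0 has rank 2. Corank 0: nondegenerate Morse point, so A_1. Both have type A_1, hence right-equivalent.

Yes.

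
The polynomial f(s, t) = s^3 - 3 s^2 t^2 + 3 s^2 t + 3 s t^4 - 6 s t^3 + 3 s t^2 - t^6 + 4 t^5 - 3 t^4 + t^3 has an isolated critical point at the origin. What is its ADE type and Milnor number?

The Hessian of f at 0 is [[0, 0], [0, 0]] with rank 0, so corank 2. A Groebner basis of the Jacobian ideal J(f) in C{s,t} is {t^4, s^3 + 3*s^2*t + 3*s^2/2 + 3*s*t - 2*t^3 + 3*t^2/2, -s^2/2 + s*t^2 - s*t + t^3 - t^2/2}; counting standard monomials gives mu = 8. Corank 2; j^3 = (s + t)^3 is a perfect cube, so E-series; the 5-jet and mu = 8 give E_8.

Type E8, Milnor number mu = 8.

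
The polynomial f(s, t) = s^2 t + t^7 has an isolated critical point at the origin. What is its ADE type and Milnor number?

The Hessian of f at 0 has rank 0. Corank 2; j^3 = s^2*t has shape L^2 M (L != M), so D-series; mu = 8 gives D_8.

Type D8, Milnor number mu = 8.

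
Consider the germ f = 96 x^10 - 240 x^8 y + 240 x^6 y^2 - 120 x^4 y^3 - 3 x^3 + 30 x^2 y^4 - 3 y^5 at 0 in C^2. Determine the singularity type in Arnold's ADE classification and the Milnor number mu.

The Hessian of f at 0 is [[0, 0], [0, 0]] with rank 0, so corank 2. A Groebner basis of the Jacobian ideal J(f) in C{x,y} is {y^4, x^2}; counting standard monomials gives mu = 8. Corank 2; j^3 = -3*x^3 is a perfect cube, so E-series; the 5-jet and mu = 8 give E_8.

Type E_8, Milnor number mu = 8.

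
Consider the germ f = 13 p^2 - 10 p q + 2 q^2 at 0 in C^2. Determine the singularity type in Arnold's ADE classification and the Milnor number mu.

The Hessian of f at 0 has rank 2. Corank 0: nondegenerate Morse point, so A_1.

Type A_{1}, Milnor number mu = 1.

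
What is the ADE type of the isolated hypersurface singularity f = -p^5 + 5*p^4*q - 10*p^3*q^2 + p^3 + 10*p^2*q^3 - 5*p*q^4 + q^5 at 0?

E_8

The Hessian of f at 0 is [[0, 0], [0, 0]] with rank 0, so corank 2. A Groebner basis of the Jacobian ideal J(f) in C{p,q} is {q^5, p*q^3 - q^4/4, p^2}; counting standard monomials gives mu = 8. Corank 2; j^3 = p^3 is a perfect cube, so E-series; the 5-jet and mu = 8 give E_8.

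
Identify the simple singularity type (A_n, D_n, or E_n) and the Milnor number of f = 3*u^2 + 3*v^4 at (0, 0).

Type A_{3}, Milnor number mu = 3.

The Hessian of f at 0 has rank 1. Corank 1: A-series; mu = 3 gives A_3.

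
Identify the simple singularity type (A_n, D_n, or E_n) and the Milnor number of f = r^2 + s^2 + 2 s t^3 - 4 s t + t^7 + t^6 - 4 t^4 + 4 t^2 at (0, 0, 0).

The Hessian of f at 0 is [[2, -4, 0], [-4, 8, 0], [0, 0, 2]] with rank 2, so corank 1. A Groebner basis of the Jacobian ideal J(f) in C{s,t,r} is {s + t^3 - 2*t, s^2 - 4*s*t + 4*t^2, r}; counting standard monomials gives mu = 6. Corank 1: A-series; mu = 6 gives A_6.

Type A_6, Milnor number mu = 6.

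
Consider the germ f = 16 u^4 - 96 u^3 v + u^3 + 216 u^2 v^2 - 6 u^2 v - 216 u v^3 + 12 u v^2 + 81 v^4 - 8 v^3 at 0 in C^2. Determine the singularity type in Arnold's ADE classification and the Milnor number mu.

Type E6, Milnor number mu = 6.

The Hessian of f at 0 has rank 0. Corank 2; j^3 = (u - 2*v)^3 is a perfect cube, so E-series; the 4-jet and mu = 6 give E_6.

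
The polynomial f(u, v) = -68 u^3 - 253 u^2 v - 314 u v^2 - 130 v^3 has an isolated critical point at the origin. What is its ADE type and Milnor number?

The Hessian of f at 0 has rank 0. Corank 2; j^3 = -(4*u + 5*v)*(17*u^2 + 42*u*v + 26*v^2) splits into three distinct lines over C (the quadratic factor has nonzero discriminant), so D_4.

Type D_4, Milnor number mu = 4.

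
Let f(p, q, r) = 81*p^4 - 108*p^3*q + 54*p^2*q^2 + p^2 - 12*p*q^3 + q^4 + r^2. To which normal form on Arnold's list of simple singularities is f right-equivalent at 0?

A3

The Hessian of f at 0 has rank 2. Corank 1: A-series; mu = 3 gives A_3.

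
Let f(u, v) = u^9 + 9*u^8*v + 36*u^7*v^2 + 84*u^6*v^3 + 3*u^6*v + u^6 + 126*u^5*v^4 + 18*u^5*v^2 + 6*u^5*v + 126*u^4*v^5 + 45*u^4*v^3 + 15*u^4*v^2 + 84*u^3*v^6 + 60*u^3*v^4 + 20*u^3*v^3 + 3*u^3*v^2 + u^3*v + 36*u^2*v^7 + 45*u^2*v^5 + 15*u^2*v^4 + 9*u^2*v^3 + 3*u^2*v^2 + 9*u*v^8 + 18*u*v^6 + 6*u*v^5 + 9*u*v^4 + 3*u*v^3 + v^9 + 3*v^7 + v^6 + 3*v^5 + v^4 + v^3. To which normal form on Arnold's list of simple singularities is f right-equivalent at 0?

The Hessian of f at 0 has rank 0. Corank 2; j^3 = v^3 is a perfect cube, so E-series; the 4-jet and mu = 7 give E_7.

E7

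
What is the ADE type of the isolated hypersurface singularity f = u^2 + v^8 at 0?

A_{7}

The Hessian of f at 0 has rank 1. Corank 1: A-series; mu = 7 gives A_7.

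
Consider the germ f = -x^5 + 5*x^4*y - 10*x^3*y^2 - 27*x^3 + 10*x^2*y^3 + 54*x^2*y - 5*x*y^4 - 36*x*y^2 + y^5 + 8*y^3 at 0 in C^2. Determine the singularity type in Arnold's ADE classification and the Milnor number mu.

The Hessian of f at 0 has rank 0. Corank 2; j^3 = -(3*x - 2*y)^3 is a perfect cube, so E-series; the 5-jet and mu = 8 give E_8.

Type E8, Milnor number mu = 8.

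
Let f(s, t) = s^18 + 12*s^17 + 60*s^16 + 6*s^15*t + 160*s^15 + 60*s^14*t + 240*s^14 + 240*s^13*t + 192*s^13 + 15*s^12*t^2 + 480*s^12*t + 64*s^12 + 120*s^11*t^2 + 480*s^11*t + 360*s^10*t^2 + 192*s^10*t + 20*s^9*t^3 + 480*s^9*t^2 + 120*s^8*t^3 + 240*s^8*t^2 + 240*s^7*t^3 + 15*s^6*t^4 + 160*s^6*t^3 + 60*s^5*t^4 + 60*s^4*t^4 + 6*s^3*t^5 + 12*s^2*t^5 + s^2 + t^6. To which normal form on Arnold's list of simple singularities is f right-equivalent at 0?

The Hessian of f at 0 has rank 1. Corank 1: A-series; mu = 5 gives A_5.

A_5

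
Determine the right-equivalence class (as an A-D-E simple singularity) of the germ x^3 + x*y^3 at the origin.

E_{7}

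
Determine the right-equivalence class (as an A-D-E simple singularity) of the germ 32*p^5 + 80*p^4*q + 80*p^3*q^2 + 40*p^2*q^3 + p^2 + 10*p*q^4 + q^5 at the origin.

The Hessian of f at 0 is [[2, 0], [0, 0]] with rank 1, so corank 1. A Groebner basis of the Jacobian ideal J(f) in C{p,q} is {q^4, p}; counting standard monomials gives mu = 4. Corank 1: A-series; mu = 4 gives A_4.

A_4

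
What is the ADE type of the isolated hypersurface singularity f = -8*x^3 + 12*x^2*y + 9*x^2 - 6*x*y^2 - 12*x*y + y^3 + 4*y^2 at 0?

A_{2}

The Hessian of f at 0 is [[18, -12], [-12, 8]] with rank 1, so corank 1. A Groebner basis of the Jacobian ideal J(f) in C{x,y} is {y^2, x - 2*y/3}; counting standard monomials gives mu = 2. Corank 1: A-series; mu = 2 gives A_2.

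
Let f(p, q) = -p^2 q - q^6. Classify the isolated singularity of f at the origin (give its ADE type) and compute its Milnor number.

The Hessian of f at 0 has rank 0. Corank 2; j^3 = -p^2*q has shape L^2 M (L != M), so D-series; mu = 7 gives D_7.

Type D7, Milnor number mu = 7.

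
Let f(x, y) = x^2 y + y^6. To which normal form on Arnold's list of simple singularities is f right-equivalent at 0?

The Hessian of f at 0 has rank 0. Corank 2; j^3 = x^2*y has shape L^2 M (L != M), so D-series; mu = 7 gives D_7.

D7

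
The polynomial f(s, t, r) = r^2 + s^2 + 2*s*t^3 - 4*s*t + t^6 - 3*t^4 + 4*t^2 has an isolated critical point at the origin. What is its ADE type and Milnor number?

The Hessian of f at 0 is [[2, -4, 0], [-4, 8, 0], [0, 0, 2]] with rank 2, so corank 1. A Groebner basis of the Jacobian ideal J(f) in C{s,t,r} is {t^3, s - 2*t, r}; counting standard monomials gives mu = 3. Corank 1: A-series; mu = 3 gives A_3.

Type A3, Milnor number mu = 3.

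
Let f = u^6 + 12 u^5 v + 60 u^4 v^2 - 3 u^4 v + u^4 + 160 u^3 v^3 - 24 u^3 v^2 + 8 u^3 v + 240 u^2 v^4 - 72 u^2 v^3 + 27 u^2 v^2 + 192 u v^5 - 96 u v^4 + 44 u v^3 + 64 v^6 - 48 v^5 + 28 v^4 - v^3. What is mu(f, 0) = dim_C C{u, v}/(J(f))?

6

The Hessian of f at 0 is [[0, 0], [0, 0]] with rank 0, so corank 2. A Groebner basis of the Jacobian ideal J(f) in C{u,v} is {u^3 + 3*v^2, u^2*v - v^2/2, u*v^2, v^3}; counting standard monomials gives mu = 6. Corank 2; j^3 = -v^3 is a perfect cube, so E-series; the 4-jet and mu = 6 give E_6.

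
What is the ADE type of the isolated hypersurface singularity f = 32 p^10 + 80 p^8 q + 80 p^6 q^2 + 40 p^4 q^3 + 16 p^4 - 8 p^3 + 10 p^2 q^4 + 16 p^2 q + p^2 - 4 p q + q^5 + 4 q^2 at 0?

A_4

The Hessian of f at 0 has rank 1. Corank 1: A-series; mu = 4 gives A_4.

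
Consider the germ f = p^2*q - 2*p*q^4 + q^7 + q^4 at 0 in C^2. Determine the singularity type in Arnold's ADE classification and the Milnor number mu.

Type D5, Milnor number mu = 5.

The Hessian of f at 0 has rank 0. Corank 2; j^3 = p^2*q has shape L^2 M (L != M), so D-series; mu = 5 gives D_5.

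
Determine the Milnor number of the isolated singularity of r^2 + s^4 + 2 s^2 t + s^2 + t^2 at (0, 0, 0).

1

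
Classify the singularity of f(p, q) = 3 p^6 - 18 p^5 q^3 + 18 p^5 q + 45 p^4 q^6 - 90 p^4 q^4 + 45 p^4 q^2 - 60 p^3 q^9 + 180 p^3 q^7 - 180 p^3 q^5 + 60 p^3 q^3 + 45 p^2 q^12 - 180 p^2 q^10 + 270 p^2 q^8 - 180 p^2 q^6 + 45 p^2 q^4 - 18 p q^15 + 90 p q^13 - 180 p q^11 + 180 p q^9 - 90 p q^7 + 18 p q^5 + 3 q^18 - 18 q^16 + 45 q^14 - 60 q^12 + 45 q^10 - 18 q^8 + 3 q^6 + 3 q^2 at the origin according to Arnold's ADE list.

A_5

The Hessian of f at 0 has rank 1. Corank 1: A-series; mu = 5 gives A_5.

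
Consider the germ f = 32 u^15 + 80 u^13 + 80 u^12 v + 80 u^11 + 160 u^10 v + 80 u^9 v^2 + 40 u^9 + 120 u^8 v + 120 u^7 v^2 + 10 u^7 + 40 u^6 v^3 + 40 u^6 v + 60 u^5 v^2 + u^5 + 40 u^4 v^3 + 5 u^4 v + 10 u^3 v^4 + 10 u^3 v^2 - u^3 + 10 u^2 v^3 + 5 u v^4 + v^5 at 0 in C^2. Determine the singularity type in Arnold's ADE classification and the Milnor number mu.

The Hessian of f at 0 is [[0, 0], [0, 0]] with rank 0, so corank 2. A Groebner basis of the Jacobian ideal J(f) in C{u,v} is {v^5, u*v^3 + v^4/4, u^2}; counting standard monomials gives mu = 8. Corank 2; j^3 = -u^3 is a perfect cube, so E-series; the 5-jet and mu = 8 give E_8.

Type E_{8}, Milnor number mu = 8.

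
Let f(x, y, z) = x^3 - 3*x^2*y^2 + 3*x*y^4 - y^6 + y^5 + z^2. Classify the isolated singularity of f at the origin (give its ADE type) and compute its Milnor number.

The Hessian of f at 0 has rank 1. Corank 2; j^3 = x^3 is a perfect cube, so E-series; the 5-jet and mu = 8 give E_8.

Type E_8, Milnor number mu = 8.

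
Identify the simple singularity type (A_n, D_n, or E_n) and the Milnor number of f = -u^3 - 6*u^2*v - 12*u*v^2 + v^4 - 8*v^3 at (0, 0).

The Hessian of f at 0 is [[0, 0], [0, 0]] with rank 0, so corank 2. A Groebner basis of the Jacobian ideal J(f) in C{u,v} is {v^3, u^2 + 4*u*v + 4*v^2}; counting standard monomials gives mu = 6. Corank 2; j^3 = -(u + 2*v)^3 is a perfect cube, so E-series; the 4-jet and mu = 6 give E_6.

Type E_6, Milnor number mu = 6.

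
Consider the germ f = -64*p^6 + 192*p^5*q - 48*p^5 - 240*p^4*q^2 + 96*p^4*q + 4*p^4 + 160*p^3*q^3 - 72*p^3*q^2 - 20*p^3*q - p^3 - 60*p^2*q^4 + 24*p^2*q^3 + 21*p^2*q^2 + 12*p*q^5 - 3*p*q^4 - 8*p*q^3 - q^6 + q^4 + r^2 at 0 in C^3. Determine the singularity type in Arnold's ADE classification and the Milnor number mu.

Type E6, Milnor number mu = 6.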